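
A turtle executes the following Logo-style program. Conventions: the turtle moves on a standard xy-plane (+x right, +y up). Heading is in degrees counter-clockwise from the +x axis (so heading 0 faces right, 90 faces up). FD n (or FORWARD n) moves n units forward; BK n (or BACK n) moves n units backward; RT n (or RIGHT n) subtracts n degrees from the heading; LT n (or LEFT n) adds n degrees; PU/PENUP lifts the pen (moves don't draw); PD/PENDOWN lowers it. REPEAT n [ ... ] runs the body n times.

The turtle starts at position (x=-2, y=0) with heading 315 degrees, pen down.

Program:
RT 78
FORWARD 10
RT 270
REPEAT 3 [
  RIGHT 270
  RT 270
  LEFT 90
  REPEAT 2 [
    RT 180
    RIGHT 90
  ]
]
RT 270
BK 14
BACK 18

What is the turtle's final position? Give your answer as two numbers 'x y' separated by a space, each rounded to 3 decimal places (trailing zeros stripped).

Executing turtle program step by step:
Start: pos=(-2,0), heading=315, pen down
RT 78: heading 315 -> 237
FD 10: (-2,0) -> (-7.446,-8.387) [heading=237, draw]
RT 270: heading 237 -> 327
REPEAT 3 [
  -- iteration 1/3 --
  RT 270: heading 327 -> 57
  RT 270: heading 57 -> 147
  LT 90: heading 147 -> 237
  REPEAT 2 [
    -- iteration 1/2 --
    RT 180: heading 237 -> 57
    RT 90: heading 57 -> 327
    -- iteration 2/2 --
    RT 180: heading 327 -> 147
    RT 90: heading 147 -> 57
  ]
  -- iteration 2/3 --
  RT 270: heading 57 -> 147
  RT 270: heading 147 -> 237
  LT 90: heading 237 -> 327
  REPEAT 2 [
    -- iteration 1/2 --
    RT 180: heading 327 -> 147
    RT 90: heading 147 -> 57
    -- iteration 2/2 --
    RT 180: heading 57 -> 237
    RT 90: heading 237 -> 147
  ]
  -- iteration 3/3 --
  RT 270: heading 147 -> 237
  RT 270: heading 237 -> 327
  LT 90: heading 327 -> 57
  REPEAT 2 [
    -- iteration 1/2 --
    RT 180: heading 57 -> 237
    RT 90: heading 237 -> 147
    -- iteration 2/2 --
    RT 180: heading 147 -> 327
    RT 90: heading 327 -> 237
  ]
]
RT 270: heading 237 -> 327
BK 14: (-7.446,-8.387) -> (-19.188,-0.762) [heading=327, draw]
BK 18: (-19.188,-0.762) -> (-34.284,9.042) [heading=327, draw]
Final: pos=(-34.284,9.042), heading=327, 3 segment(s) drawn

Answer: -34.284 9.042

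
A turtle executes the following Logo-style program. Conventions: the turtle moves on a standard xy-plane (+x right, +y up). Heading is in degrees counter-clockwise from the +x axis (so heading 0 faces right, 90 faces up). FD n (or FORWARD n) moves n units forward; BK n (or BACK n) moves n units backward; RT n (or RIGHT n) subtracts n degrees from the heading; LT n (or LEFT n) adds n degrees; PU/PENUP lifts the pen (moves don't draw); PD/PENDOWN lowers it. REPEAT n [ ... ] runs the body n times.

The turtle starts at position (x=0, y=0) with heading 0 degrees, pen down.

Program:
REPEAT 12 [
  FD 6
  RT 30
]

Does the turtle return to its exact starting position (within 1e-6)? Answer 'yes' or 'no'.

Executing turtle program step by step:
Start: pos=(0,0), heading=0, pen down
REPEAT 12 [
  -- iteration 1/12 --
  FD 6: (0,0) -> (6,0) [heading=0, draw]
  RT 30: heading 0 -> 330
  -- iteration 2/12 --
  FD 6: (6,0) -> (11.196,-3) [heading=330, draw]
  RT 30: heading 330 -> 300
  -- iteration 3/12 --
  FD 6: (11.196,-3) -> (14.196,-8.196) [heading=300, draw]
  RT 30: heading 300 -> 270
  -- iteration 4/12 --
  FD 6: (14.196,-8.196) -> (14.196,-14.196) [heading=270, draw]
  RT 30: heading 270 -> 240
  -- iteration 5/12 --
  FD 6: (14.196,-14.196) -> (11.196,-19.392) [heading=240, draw]
  RT 30: heading 240 -> 210
  -- iteration 6/12 --
  FD 6: (11.196,-19.392) -> (6,-22.392) [heading=210, draw]
  RT 30: heading 210 -> 180
  -- iteration 7/12 --
  FD 6: (6,-22.392) -> (0,-22.392) [heading=180, draw]
  RT 30: heading 180 -> 150
  -- iteration 8/12 --
  FD 6: (0,-22.392) -> (-5.196,-19.392) [heading=150, draw]
  RT 30: heading 150 -> 120
  -- iteration 9/12 --
  FD 6: (-5.196,-19.392) -> (-8.196,-14.196) [heading=120, draw]
  RT 30: heading 120 -> 90
  -- iteration 10/12 --
  FD 6: (-8.196,-14.196) -> (-8.196,-8.196) [heading=90, draw]
  RT 30: heading 90 -> 60
  -- iteration 11/12 --
  FD 6: (-8.196,-8.196) -> (-5.196,-3) [heading=60, draw]
  RT 30: heading 60 -> 30
  -- iteration 12/12 --
  FD 6: (-5.196,-3) -> (0,0) [heading=30, draw]
  RT 30: heading 30 -> 0
]
Final: pos=(0,0), heading=0, 12 segment(s) drawn

Start position: (0, 0)
Final position: (0, 0)
Distance = 0; < 1e-6 -> CLOSED

Answer: yes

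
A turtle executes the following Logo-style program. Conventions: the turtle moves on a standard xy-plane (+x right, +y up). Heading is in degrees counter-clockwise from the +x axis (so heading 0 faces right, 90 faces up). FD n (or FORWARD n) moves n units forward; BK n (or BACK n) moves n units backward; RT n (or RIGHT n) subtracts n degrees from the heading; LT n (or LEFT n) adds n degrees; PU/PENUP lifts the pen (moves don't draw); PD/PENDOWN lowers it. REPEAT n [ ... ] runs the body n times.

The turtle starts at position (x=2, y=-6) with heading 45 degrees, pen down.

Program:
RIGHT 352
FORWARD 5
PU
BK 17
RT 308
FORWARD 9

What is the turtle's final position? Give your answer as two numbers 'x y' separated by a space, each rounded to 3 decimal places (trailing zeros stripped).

Answer: -7.551 -6.89

Derivation:
Executing turtle program step by step:
Start: pos=(2,-6), heading=45, pen down
RT 352: heading 45 -> 53
FD 5: (2,-6) -> (5.009,-2.007) [heading=53, draw]
PU: pen up
BK 17: (5.009,-2.007) -> (-5.222,-15.584) [heading=53, move]
RT 308: heading 53 -> 105
FD 9: (-5.222,-15.584) -> (-7.551,-6.89) [heading=105, move]
Final: pos=(-7.551,-6.89), heading=105, 1 segment(s) drawn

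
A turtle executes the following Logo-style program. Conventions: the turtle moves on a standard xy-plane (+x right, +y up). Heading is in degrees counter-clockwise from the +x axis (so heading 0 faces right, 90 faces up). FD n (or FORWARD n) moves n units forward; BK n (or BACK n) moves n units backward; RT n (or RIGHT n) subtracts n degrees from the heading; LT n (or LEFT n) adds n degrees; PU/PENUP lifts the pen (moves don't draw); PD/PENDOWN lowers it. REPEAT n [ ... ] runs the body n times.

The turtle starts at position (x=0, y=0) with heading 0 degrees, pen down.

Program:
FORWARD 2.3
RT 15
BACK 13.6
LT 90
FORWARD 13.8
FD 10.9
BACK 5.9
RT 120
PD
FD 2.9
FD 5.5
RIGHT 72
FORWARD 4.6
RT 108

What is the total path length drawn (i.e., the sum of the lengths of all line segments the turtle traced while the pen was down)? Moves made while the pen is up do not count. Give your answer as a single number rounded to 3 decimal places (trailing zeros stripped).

Executing turtle program step by step:
Start: pos=(0,0), heading=0, pen down
FD 2.3: (0,0) -> (2.3,0) [heading=0, draw]
RT 15: heading 0 -> 345
BK 13.6: (2.3,0) -> (-10.837,3.52) [heading=345, draw]
LT 90: heading 345 -> 75
FD 13.8: (-10.837,3.52) -> (-7.265,16.85) [heading=75, draw]
FD 10.9: (-7.265,16.85) -> (-4.444,27.378) [heading=75, draw]
BK 5.9: (-4.444,27.378) -> (-5.971,21.679) [heading=75, draw]
RT 120: heading 75 -> 315
PD: pen down
FD 2.9: (-5.971,21.679) -> (-3.92,19.629) [heading=315, draw]
FD 5.5: (-3.92,19.629) -> (-0.031,15.74) [heading=315, draw]
RT 72: heading 315 -> 243
FD 4.6: (-0.031,15.74) -> (-2.119,11.641) [heading=243, draw]
RT 108: heading 243 -> 135
Final: pos=(-2.119,11.641), heading=135, 8 segment(s) drawn

Segment lengths:
  seg 1: (0,0) -> (2.3,0), length = 2.3
  seg 2: (2.3,0) -> (-10.837,3.52), length = 13.6
  seg 3: (-10.837,3.52) -> (-7.265,16.85), length = 13.8
  seg 4: (-7.265,16.85) -> (-4.444,27.378), length = 10.9
  seg 5: (-4.444,27.378) -> (-5.971,21.679), length = 5.9
  seg 6: (-5.971,21.679) -> (-3.92,19.629), length = 2.9
  seg 7: (-3.92,19.629) -> (-0.031,15.74), length = 5.5
  seg 8: (-0.031,15.74) -> (-2.119,11.641), length = 4.6
Total = 59.5

Answer: 59.5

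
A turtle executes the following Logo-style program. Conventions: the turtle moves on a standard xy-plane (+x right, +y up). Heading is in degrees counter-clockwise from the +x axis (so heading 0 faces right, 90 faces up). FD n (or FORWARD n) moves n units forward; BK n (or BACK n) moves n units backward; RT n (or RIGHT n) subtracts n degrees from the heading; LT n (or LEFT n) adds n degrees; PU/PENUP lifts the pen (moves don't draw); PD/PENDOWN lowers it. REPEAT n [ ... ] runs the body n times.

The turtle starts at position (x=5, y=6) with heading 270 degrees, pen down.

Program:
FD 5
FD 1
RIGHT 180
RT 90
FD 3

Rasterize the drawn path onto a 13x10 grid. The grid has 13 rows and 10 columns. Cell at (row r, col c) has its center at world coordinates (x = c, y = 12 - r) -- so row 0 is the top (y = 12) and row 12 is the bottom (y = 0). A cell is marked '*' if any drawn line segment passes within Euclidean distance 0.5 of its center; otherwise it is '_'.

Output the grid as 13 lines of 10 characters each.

Answer: __________
__________
__________
__________
__________
__________
_____*____
_____*____
_____*____
_____*____
_____*____
_____*____
_____****_

Derivation:
Segment 0: (5,6) -> (5,1)
Segment 1: (5,1) -> (5,0)
Segment 2: (5,0) -> (8,0)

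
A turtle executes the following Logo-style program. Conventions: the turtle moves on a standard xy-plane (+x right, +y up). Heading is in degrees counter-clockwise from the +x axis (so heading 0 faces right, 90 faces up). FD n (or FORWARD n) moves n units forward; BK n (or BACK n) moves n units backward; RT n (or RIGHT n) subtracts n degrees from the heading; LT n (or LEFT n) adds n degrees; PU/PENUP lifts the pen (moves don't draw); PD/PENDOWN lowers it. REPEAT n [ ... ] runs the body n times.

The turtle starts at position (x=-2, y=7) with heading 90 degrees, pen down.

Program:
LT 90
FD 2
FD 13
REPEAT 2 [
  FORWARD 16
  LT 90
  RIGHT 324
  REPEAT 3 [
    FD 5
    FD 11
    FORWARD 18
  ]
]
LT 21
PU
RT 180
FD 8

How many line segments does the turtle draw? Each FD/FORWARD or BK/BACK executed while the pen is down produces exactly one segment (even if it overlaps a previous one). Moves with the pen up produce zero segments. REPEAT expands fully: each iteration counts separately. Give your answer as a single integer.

Answer: 22

Derivation:
Executing turtle program step by step:
Start: pos=(-2,7), heading=90, pen down
LT 90: heading 90 -> 180
FD 2: (-2,7) -> (-4,7) [heading=180, draw]
FD 13: (-4,7) -> (-17,7) [heading=180, draw]
REPEAT 2 [
  -- iteration 1/2 --
  FD 16: (-17,7) -> (-33,7) [heading=180, draw]
  LT 90: heading 180 -> 270
  RT 324: heading 270 -> 306
  REPEAT 3 [
    -- iteration 1/3 --
    FD 5: (-33,7) -> (-30.061,2.955) [heading=306, draw]
    FD 11: (-30.061,2.955) -> (-23.595,-5.944) [heading=306, draw]
    FD 18: (-23.595,-5.944) -> (-13.015,-20.507) [heading=306, draw]
    -- iteration 2/3 --
    FD 5: (-13.015,-20.507) -> (-10.076,-24.552) [heading=306, draw]
    FD 11: (-10.076,-24.552) -> (-3.611,-33.451) [heading=306, draw]
    FD 18: (-3.611,-33.451) -> (6.969,-48.013) [heading=306, draw]
    -- iteration 3/3 --
    FD 5: (6.969,-48.013) -> (9.908,-52.058) [heading=306, draw]
    FD 11: (9.908,-52.058) -> (16.374,-60.957) [heading=306, draw]
    FD 18: (16.374,-60.957) -> (26.954,-75.52) [heading=306, draw]
  ]
  -- iteration 2/2 --
  FD 16: (26.954,-75.52) -> (36.359,-88.464) [heading=306, draw]
  LT 90: heading 306 -> 36
  RT 324: heading 36 -> 72
  REPEAT 3 [
    -- iteration 1/3 --
    FD 5: (36.359,-88.464) -> (37.904,-83.709) [heading=72, draw]
    FD 11: (37.904,-83.709) -> (41.303,-73.247) [heading=72, draw]
    FD 18: (41.303,-73.247) -> (46.865,-56.128) [heading=72, draw]
    -- iteration 2/3 --
    FD 5: (46.865,-56.128) -> (48.41,-51.373) [heading=72, draw]
    FD 11: (48.41,-51.373) -> (51.81,-40.911) [heading=72, draw]
    FD 18: (51.81,-40.911) -> (57.372,-23.792) [heading=72, draw]
    -- iteration 3/3 --
    FD 5: (57.372,-23.792) -> (58.917,-19.037) [heading=72, draw]
    FD 11: (58.917,-19.037) -> (62.316,-8.575) [heading=72, draw]
    FD 18: (62.316,-8.575) -> (67.878,8.544) [heading=72, draw]
  ]
]
LT 21: heading 72 -> 93
PU: pen up
RT 180: heading 93 -> 273
FD 8: (67.878,8.544) -> (68.297,0.555) [heading=273, move]
Final: pos=(68.297,0.555), heading=273, 22 segment(s) drawn
Segments drawn: 22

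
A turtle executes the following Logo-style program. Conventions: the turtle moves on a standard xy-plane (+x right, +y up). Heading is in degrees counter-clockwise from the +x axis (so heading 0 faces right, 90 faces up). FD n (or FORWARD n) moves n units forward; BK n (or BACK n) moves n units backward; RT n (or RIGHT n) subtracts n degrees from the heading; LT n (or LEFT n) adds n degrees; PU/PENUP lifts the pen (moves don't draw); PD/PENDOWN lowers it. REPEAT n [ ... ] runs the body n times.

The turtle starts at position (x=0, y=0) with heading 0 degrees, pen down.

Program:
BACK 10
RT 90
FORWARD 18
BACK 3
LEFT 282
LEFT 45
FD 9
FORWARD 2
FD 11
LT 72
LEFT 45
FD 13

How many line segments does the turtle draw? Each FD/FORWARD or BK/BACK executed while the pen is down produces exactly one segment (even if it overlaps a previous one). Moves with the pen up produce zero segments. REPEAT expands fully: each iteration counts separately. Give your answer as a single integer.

Answer: 7

Derivation:
Executing turtle program step by step:
Start: pos=(0,0), heading=0, pen down
BK 10: (0,0) -> (-10,0) [heading=0, draw]
RT 90: heading 0 -> 270
FD 18: (-10,0) -> (-10,-18) [heading=270, draw]
BK 3: (-10,-18) -> (-10,-15) [heading=270, draw]
LT 282: heading 270 -> 192
LT 45: heading 192 -> 237
FD 9: (-10,-15) -> (-14.902,-22.548) [heading=237, draw]
FD 2: (-14.902,-22.548) -> (-15.991,-24.225) [heading=237, draw]
FD 11: (-15.991,-24.225) -> (-21.982,-33.451) [heading=237, draw]
LT 72: heading 237 -> 309
LT 45: heading 309 -> 354
FD 13: (-21.982,-33.451) -> (-9.053,-34.81) [heading=354, draw]
Final: pos=(-9.053,-34.81), heading=354, 7 segment(s) drawn
Segments drawn: 7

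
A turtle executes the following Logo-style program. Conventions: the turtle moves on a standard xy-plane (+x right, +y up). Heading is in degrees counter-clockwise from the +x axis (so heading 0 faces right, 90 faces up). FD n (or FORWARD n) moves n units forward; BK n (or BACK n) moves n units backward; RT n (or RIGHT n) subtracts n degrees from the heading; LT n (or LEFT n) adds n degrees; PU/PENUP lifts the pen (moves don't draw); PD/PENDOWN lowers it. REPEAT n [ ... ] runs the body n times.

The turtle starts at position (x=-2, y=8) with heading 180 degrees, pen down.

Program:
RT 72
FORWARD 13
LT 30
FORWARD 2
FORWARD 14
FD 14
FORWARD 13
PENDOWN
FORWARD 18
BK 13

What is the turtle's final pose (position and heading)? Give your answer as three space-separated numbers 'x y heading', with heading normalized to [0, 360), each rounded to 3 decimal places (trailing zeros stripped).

Executing turtle program step by step:
Start: pos=(-2,8), heading=180, pen down
RT 72: heading 180 -> 108
FD 13: (-2,8) -> (-6.017,20.364) [heading=108, draw]
LT 30: heading 108 -> 138
FD 2: (-6.017,20.364) -> (-7.504,21.702) [heading=138, draw]
FD 14: (-7.504,21.702) -> (-17.908,31.07) [heading=138, draw]
FD 14: (-17.908,31.07) -> (-28.312,40.438) [heading=138, draw]
FD 13: (-28.312,40.438) -> (-37.972,49.136) [heading=138, draw]
PD: pen down
FD 18: (-37.972,49.136) -> (-51.349,61.181) [heading=138, draw]
BK 13: (-51.349,61.181) -> (-41.688,52.482) [heading=138, draw]
Final: pos=(-41.688,52.482), heading=138, 7 segment(s) drawn

Answer: -41.688 52.482 138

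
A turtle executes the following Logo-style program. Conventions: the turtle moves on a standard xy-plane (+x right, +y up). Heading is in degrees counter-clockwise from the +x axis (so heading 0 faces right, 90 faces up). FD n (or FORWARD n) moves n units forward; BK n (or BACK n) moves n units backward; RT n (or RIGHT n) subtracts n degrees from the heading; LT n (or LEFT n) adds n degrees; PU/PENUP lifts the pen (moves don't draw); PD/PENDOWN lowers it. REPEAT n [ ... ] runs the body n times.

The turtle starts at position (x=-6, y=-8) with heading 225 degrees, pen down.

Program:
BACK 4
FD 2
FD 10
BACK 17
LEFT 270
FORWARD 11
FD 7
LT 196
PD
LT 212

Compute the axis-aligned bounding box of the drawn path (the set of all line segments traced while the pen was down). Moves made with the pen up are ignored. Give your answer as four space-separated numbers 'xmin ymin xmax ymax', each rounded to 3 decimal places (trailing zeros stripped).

Executing turtle program step by step:
Start: pos=(-6,-8), heading=225, pen down
BK 4: (-6,-8) -> (-3.172,-5.172) [heading=225, draw]
FD 2: (-3.172,-5.172) -> (-4.586,-6.586) [heading=225, draw]
FD 10: (-4.586,-6.586) -> (-11.657,-13.657) [heading=225, draw]
BK 17: (-11.657,-13.657) -> (0.364,-1.636) [heading=225, draw]
LT 270: heading 225 -> 135
FD 11: (0.364,-1.636) -> (-7.414,6.142) [heading=135, draw]
FD 7: (-7.414,6.142) -> (-12.364,11.092) [heading=135, draw]
LT 196: heading 135 -> 331
PD: pen down
LT 212: heading 331 -> 183
Final: pos=(-12.364,11.092), heading=183, 6 segment(s) drawn

Segment endpoints: x in {-12.364, -11.657, -7.414, -6, -4.586, -3.172, 0.364}, y in {-13.657, -8, -6.586, -5.172, -1.636, 6.142, 11.092}
xmin=-12.364, ymin=-13.657, xmax=0.364, ymax=11.092

Answer: -12.364 -13.657 0.364 11.092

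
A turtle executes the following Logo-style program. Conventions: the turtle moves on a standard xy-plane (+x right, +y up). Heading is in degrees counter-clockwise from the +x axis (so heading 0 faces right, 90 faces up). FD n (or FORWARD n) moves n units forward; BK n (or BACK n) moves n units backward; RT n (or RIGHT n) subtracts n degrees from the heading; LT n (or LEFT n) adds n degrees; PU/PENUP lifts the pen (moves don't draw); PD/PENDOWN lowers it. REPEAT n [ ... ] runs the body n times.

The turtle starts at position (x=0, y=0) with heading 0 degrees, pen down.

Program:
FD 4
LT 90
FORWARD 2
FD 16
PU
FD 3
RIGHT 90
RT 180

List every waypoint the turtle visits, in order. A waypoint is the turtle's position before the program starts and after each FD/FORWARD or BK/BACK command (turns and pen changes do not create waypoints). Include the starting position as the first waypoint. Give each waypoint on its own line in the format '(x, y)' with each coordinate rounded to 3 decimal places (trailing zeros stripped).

Answer: (0, 0)
(4, 0)
(4, 2)
(4, 18)
(4, 21)

Derivation:
Executing turtle program step by step:
Start: pos=(0,0), heading=0, pen down
FD 4: (0,0) -> (4,0) [heading=0, draw]
LT 90: heading 0 -> 90
FD 2: (4,0) -> (4,2) [heading=90, draw]
FD 16: (4,2) -> (4,18) [heading=90, draw]
PU: pen up
FD 3: (4,18) -> (4,21) [heading=90, move]
RT 90: heading 90 -> 0
RT 180: heading 0 -> 180
Final: pos=(4,21), heading=180, 3 segment(s) drawn
Waypoints (5 total):
(0, 0)
(4, 0)
(4, 2)
(4, 18)
(4, 21)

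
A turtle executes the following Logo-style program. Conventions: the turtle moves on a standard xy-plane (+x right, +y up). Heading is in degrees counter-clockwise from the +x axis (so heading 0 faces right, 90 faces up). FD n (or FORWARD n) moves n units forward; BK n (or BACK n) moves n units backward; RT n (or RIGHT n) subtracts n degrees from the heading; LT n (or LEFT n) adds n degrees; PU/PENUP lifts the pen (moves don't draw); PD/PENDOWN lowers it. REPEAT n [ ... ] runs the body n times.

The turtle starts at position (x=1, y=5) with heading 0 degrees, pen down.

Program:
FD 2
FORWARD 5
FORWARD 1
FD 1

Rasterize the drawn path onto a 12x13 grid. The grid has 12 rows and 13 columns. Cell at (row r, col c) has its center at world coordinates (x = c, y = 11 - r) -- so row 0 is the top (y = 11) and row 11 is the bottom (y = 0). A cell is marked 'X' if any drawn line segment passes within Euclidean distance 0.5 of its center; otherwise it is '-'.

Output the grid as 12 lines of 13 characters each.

Answer: -------------
-------------
-------------
-------------
-------------
-------------
-XXXXXXXXXX--
-------------
-------------
-------------
-------------
-------------

Derivation:
Segment 0: (1,5) -> (3,5)
Segment 1: (3,5) -> (8,5)
Segment 2: (8,5) -> (9,5)
Segment 3: (9,5) -> (10,5)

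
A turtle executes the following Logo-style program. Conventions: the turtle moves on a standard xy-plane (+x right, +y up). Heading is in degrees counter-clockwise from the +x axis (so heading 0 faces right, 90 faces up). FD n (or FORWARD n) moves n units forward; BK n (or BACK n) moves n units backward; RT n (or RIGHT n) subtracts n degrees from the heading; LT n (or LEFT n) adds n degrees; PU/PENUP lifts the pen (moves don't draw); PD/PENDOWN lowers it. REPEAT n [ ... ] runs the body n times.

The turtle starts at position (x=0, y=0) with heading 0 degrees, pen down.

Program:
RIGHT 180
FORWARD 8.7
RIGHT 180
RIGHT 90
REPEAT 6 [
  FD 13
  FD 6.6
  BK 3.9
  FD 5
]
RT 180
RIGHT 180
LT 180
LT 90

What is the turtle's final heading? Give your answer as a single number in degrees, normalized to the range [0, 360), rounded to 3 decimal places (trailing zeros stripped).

Answer: 180

Derivation:
Executing turtle program step by step:
Start: pos=(0,0), heading=0, pen down
RT 180: heading 0 -> 180
FD 8.7: (0,0) -> (-8.7,0) [heading=180, draw]
RT 180: heading 180 -> 0
RT 90: heading 0 -> 270
REPEAT 6 [
  -- iteration 1/6 --
  FD 13: (-8.7,0) -> (-8.7,-13) [heading=270, draw]
  FD 6.6: (-8.7,-13) -> (-8.7,-19.6) [heading=270, draw]
  BK 3.9: (-8.7,-19.6) -> (-8.7,-15.7) [heading=270, draw]
  FD 5: (-8.7,-15.7) -> (-8.7,-20.7) [heading=270, draw]
  -- iteration 2/6 --
  FD 13: (-8.7,-20.7) -> (-8.7,-33.7) [heading=270, draw]
  FD 6.6: (-8.7,-33.7) -> (-8.7,-40.3) [heading=270, draw]
  BK 3.9: (-8.7,-40.3) -> (-8.7,-36.4) [heading=270, draw]
  FD 5: (-8.7,-36.4) -> (-8.7,-41.4) [heading=270, draw]
  -- iteration 3/6 --
  FD 13: (-8.7,-41.4) -> (-8.7,-54.4) [heading=270, draw]
  FD 6.6: (-8.7,-54.4) -> (-8.7,-61) [heading=270, draw]
  BK 3.9: (-8.7,-61) -> (-8.7,-57.1) [heading=270, draw]
  FD 5: (-8.7,-57.1) -> (-8.7,-62.1) [heading=270, draw]
  -- iteration 4/6 --
  FD 13: (-8.7,-62.1) -> (-8.7,-75.1) [heading=270, draw]
  FD 6.6: (-8.7,-75.1) -> (-8.7,-81.7) [heading=270, draw]
  BK 3.9: (-8.7,-81.7) -> (-8.7,-77.8) [heading=270, draw]
  FD 5: (-8.7,-77.8) -> (-8.7,-82.8) [heading=270, draw]
  -- iteration 5/6 --
  FD 13: (-8.7,-82.8) -> (-8.7,-95.8) [heading=270, draw]
  FD 6.6: (-8.7,-95.8) -> (-8.7,-102.4) [heading=270, draw]
  BK 3.9: (-8.7,-102.4) -> (-8.7,-98.5) [heading=270, draw]
  FD 5: (-8.7,-98.5) -> (-8.7,-103.5) [heading=270, draw]
  -- iteration 6/6 --
  FD 13: (-8.7,-103.5) -> (-8.7,-116.5) [heading=270, draw]
  FD 6.6: (-8.7,-116.5) -> (-8.7,-123.1) [heading=270, draw]
  BK 3.9: (-8.7,-123.1) -> (-8.7,-119.2) [heading=270, draw]
  FD 5: (-8.7,-119.2) -> (-8.7,-124.2) [heading=270, draw]
]
RT 180: heading 270 -> 90
RT 180: heading 90 -> 270
LT 180: heading 270 -> 90
LT 90: heading 90 -> 180
Final: pos=(-8.7,-124.2), heading=180, 25 segment(s) drawn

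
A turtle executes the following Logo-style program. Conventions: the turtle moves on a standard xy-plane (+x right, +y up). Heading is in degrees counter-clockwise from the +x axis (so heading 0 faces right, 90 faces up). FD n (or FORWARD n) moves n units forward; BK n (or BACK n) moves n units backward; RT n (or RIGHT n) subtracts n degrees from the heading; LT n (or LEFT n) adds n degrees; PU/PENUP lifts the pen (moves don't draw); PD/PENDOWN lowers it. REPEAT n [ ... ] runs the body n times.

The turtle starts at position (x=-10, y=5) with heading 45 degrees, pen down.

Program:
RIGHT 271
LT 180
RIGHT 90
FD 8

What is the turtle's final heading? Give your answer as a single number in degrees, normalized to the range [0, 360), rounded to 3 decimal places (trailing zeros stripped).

Executing turtle program step by step:
Start: pos=(-10,5), heading=45, pen down
RT 271: heading 45 -> 134
LT 180: heading 134 -> 314
RT 90: heading 314 -> 224
FD 8: (-10,5) -> (-15.755,-0.557) [heading=224, draw]
Final: pos=(-15.755,-0.557), heading=224, 1 segment(s) drawn

Answer: 224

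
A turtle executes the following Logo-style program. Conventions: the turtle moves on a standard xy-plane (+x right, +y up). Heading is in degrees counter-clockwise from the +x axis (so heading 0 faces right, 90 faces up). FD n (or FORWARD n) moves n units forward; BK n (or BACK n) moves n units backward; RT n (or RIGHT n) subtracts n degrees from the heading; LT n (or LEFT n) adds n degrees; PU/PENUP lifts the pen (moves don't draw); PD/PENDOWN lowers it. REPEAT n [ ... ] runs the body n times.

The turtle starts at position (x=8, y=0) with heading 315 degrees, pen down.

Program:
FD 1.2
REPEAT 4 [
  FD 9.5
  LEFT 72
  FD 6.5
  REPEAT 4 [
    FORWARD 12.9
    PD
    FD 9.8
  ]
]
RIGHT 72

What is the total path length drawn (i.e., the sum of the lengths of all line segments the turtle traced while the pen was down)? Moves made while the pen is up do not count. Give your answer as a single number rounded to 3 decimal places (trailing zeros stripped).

Executing turtle program step by step:
Start: pos=(8,0), heading=315, pen down
FD 1.2: (8,0) -> (8.849,-0.849) [heading=315, draw]
REPEAT 4 [
  -- iteration 1/4 --
  FD 9.5: (8.849,-0.849) -> (15.566,-7.566) [heading=315, draw]
  LT 72: heading 315 -> 27
  FD 6.5: (15.566,-7.566) -> (21.358,-4.615) [heading=27, draw]
  REPEAT 4 [
    -- iteration 1/4 --
    FD 12.9: (21.358,-4.615) -> (32.852,1.241) [heading=27, draw]
    PD: pen down
    FD 9.8: (32.852,1.241) -> (41.583,5.69) [heading=27, draw]
    -- iteration 2/4 --
    FD 12.9: (41.583,5.69) -> (53.077,11.547) [heading=27, draw]
    PD: pen down
    FD 9.8: (53.077,11.547) -> (61.809,15.996) [heading=27, draw]
    -- iteration 3/4 --
    FD 12.9: (61.809,15.996) -> (73.303,21.853) [heading=27, draw]
    PD: pen down
    FD 9.8: (73.303,21.853) -> (82.035,26.302) [heading=27, draw]
    -- iteration 4/4 --
    FD 12.9: (82.035,26.302) -> (93.529,32.158) [heading=27, draw]
    PD: pen down
    FD 9.8: (93.529,32.158) -> (102.261,36.607) [heading=27, draw]
  ]
  -- iteration 2/4 --
  FD 9.5: (102.261,36.607) -> (110.726,40.92) [heading=27, draw]
  LT 72: heading 27 -> 99
  FD 6.5: (110.726,40.92) -> (109.709,47.34) [heading=99, draw]
  REPEAT 4 [
    -- iteration 1/4 --
    FD 12.9: (109.709,47.34) -> (107.691,60.081) [heading=99, draw]
    PD: pen down
    FD 9.8: (107.691,60.081) -> (106.158,69.761) [heading=99, draw]
    -- iteration 2/4 --
    FD 12.9: (106.158,69.761) -> (104.14,82.502) [heading=99, draw]
    PD: pen down
    FD 9.8: (104.14,82.502) -> (102.607,92.181) [heading=99, draw]
    -- iteration 3/4 --
    FD 12.9: (102.607,92.181) -> (100.589,104.922) [heading=99, draw]
    PD: pen down
    FD 9.8: (100.589,104.922) -> (99.056,114.602) [heading=99, draw]
    -- iteration 4/4 --
    FD 12.9: (99.056,114.602) -> (97.038,127.343) [heading=99, draw]
    PD: pen down
    FD 9.8: (97.038,127.343) -> (95.504,137.022) [heading=99, draw]
  ]
  -- iteration 3/4 --
  FD 9.5: (95.504,137.022) -> (94.018,146.405) [heading=99, draw]
  LT 72: heading 99 -> 171
  FD 6.5: (94.018,146.405) -> (87.598,147.422) [heading=171, draw]
  REPEAT 4 [
    -- iteration 1/4 --
    FD 12.9: (87.598,147.422) -> (74.857,149.44) [heading=171, draw]
    PD: pen down
    FD 9.8: (74.857,149.44) -> (65.178,150.973) [heading=171, draw]
    -- iteration 2/4 --
    FD 12.9: (65.178,150.973) -> (52.437,152.991) [heading=171, draw]
    PD: pen down
    FD 9.8: (52.437,152.991) -> (42.757,154.524) [heading=171, draw]
    -- iteration 3/4 --
    FD 12.9: (42.757,154.524) -> (30.016,156.542) [heading=171, draw]
    PD: pen down
    FD 9.8: (30.016,156.542) -> (20.337,158.075) [heading=171, draw]
    -- iteration 4/4 --
    FD 12.9: (20.337,158.075) -> (7.596,160.093) [heading=171, draw]
    PD: pen down
    FD 9.8: (7.596,160.093) -> (-2.084,161.626) [heading=171, draw]
  ]
  -- iteration 4/4 --
  FD 9.5: (-2.084,161.626) -> (-11.467,163.112) [heading=171, draw]
  LT 72: heading 171 -> 243
  FD 6.5: (-11.467,163.112) -> (-14.418,157.321) [heading=243, draw]
  REPEAT 4 [
    -- iteration 1/4 --
    FD 12.9: (-14.418,157.321) -> (-20.274,145.827) [heading=243, draw]
    PD: pen down
    FD 9.8: (-20.274,145.827) -> (-24.723,137.095) [heading=243, draw]
    -- iteration 2/4 --
    FD 12.9: (-24.723,137.095) -> (-30.58,125.601) [heading=243, draw]
    PD: pen down
    FD 9.8: (-30.58,125.601) -> (-35.029,116.869) [heading=243, draw]
    -- iteration 3/4 --
    FD 12.9: (-35.029,116.869) -> (-40.885,105.375) [heading=243, draw]
    PD: pen down
    FD 9.8: (-40.885,105.375) -> (-45.334,96.643) [heading=243, draw]
    -- iteration 4/4 --
    FD 12.9: (-45.334,96.643) -> (-51.191,85.149) [heading=243, draw]
    PD: pen down
    FD 9.8: (-51.191,85.149) -> (-55.64,76.418) [heading=243, draw]
  ]
]
RT 72: heading 243 -> 171
Final: pos=(-55.64,76.418), heading=171, 41 segment(s) drawn

Segment lengths:
  seg 1: (8,0) -> (8.849,-0.849), length = 1.2
  seg 2: (8.849,-0.849) -> (15.566,-7.566), length = 9.5
  seg 3: (15.566,-7.566) -> (21.358,-4.615), length = 6.5
  seg 4: (21.358,-4.615) -> (32.852,1.241), length = 12.9
  seg 5: (32.852,1.241) -> (41.583,5.69), length = 9.8
  seg 6: (41.583,5.69) -> (53.077,11.547), length = 12.9
  seg 7: (53.077,11.547) -> (61.809,15.996), length = 9.8
  seg 8: (61.809,15.996) -> (73.303,21.853), length = 12.9
  seg 9: (73.303,21.853) -> (82.035,26.302), length = 9.8
  seg 10: (82.035,26.302) -> (93.529,32.158), length = 12.9
  seg 11: (93.529,32.158) -> (102.261,36.607), length = 9.8
  seg 12: (102.261,36.607) -> (110.726,40.92), length = 9.5
  seg 13: (110.726,40.92) -> (109.709,47.34), length = 6.5
  seg 14: (109.709,47.34) -> (107.691,60.081), length = 12.9
  seg 15: (107.691,60.081) -> (106.158,69.761), length = 9.8
  seg 16: (106.158,69.761) -> (104.14,82.502), length = 12.9
  seg 17: (104.14,82.502) -> (102.607,92.181), length = 9.8
  seg 18: (102.607,92.181) -> (100.589,104.922), length = 12.9
  seg 19: (100.589,104.922) -> (99.056,114.602), length = 9.8
  seg 20: (99.056,114.602) -> (97.038,127.343), length = 12.9
  seg 21: (97.038,127.343) -> (95.504,137.022), length = 9.8
  seg 22: (95.504,137.022) -> (94.018,146.405), length = 9.5
  seg 23: (94.018,146.405) -> (87.598,147.422), length = 6.5
  seg 24: (87.598,147.422) -> (74.857,149.44), length = 12.9
  seg 25: (74.857,149.44) -> (65.178,150.973), length = 9.8
  seg 26: (65.178,150.973) -> (52.437,152.991), length = 12.9
  seg 27: (52.437,152.991) -> (42.757,154.524), length = 9.8
  seg 28: (42.757,154.524) -> (30.016,156.542), length = 12.9
  seg 29: (30.016,156.542) -> (20.337,158.075), length = 9.8
  seg 30: (20.337,158.075) -> (7.596,160.093), length = 12.9
  seg 31: (7.596,160.093) -> (-2.084,161.626), length = 9.8
  seg 32: (-2.084,161.626) -> (-11.467,163.112), length = 9.5
  seg 33: (-11.467,163.112) -> (-14.418,157.321), length = 6.5
  seg 34: (-14.418,157.321) -> (-20.274,145.827), length = 12.9
  seg 35: (-20.274,145.827) -> (-24.723,137.095), length = 9.8
  seg 36: (-24.723,137.095) -> (-30.58,125.601), length = 12.9
  seg 37: (-30.58,125.601) -> (-35.029,116.869), length = 9.8
  seg 38: (-35.029,116.869) -> (-40.885,105.375), length = 12.9
  seg 39: (-40.885,105.375) -> (-45.334,96.643), length = 9.8
  seg 40: (-45.334,96.643) -> (-51.191,85.149), length = 12.9
  seg 41: (-51.191,85.149) -> (-55.64,76.418), length = 9.8
Total = 428.4

Answer: 428.4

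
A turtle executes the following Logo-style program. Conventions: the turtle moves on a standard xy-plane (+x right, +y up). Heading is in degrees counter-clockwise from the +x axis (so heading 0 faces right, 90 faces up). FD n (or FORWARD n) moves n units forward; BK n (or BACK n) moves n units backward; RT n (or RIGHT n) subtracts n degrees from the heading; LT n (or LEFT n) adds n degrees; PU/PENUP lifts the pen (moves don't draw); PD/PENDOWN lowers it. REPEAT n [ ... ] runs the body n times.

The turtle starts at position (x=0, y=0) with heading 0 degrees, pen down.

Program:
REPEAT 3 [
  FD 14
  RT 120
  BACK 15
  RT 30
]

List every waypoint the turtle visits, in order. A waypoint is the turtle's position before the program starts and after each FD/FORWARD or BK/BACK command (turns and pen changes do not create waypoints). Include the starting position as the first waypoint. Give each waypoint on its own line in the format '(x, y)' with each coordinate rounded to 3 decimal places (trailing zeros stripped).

Executing turtle program step by step:
Start: pos=(0,0), heading=0, pen down
REPEAT 3 [
  -- iteration 1/3 --
  FD 14: (0,0) -> (14,0) [heading=0, draw]
  RT 120: heading 0 -> 240
  BK 15: (14,0) -> (21.5,12.99) [heading=240, draw]
  RT 30: heading 240 -> 210
  -- iteration 2/3 --
  FD 14: (21.5,12.99) -> (9.376,5.99) [heading=210, draw]
  RT 120: heading 210 -> 90
  BK 15: (9.376,5.99) -> (9.376,-9.01) [heading=90, draw]
  RT 30: heading 90 -> 60
  -- iteration 3/3 --
  FD 14: (9.376,-9.01) -> (16.376,3.115) [heading=60, draw]
  RT 120: heading 60 -> 300
  BK 15: (16.376,3.115) -> (8.876,16.105) [heading=300, draw]
  RT 30: heading 300 -> 270
]
Final: pos=(8.876,16.105), heading=270, 6 segment(s) drawn
Waypoints (7 total):
(0, 0)
(14, 0)
(21.5, 12.99)
(9.376, 5.99)
(9.376, -9.01)
(16.376, 3.115)
(8.876, 16.105)

Answer: (0, 0)
(14, 0)
(21.5, 12.99)
(9.376, 5.99)
(9.376, -9.01)
(16.376, 3.115)
(8.876, 16.105)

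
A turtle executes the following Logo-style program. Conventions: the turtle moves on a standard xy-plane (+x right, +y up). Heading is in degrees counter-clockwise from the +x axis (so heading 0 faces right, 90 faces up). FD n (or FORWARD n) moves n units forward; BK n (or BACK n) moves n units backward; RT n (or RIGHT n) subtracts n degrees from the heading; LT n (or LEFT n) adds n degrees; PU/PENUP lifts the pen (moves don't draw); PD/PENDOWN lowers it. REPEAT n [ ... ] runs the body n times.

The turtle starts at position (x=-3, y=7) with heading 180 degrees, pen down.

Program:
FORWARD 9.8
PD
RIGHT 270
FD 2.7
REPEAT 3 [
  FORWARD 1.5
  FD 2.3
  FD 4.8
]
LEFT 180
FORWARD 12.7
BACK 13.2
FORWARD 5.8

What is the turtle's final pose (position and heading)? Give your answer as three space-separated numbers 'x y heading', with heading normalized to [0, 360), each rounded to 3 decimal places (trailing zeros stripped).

Executing turtle program step by step:
Start: pos=(-3,7), heading=180, pen down
FD 9.8: (-3,7) -> (-12.8,7) [heading=180, draw]
PD: pen down
RT 270: heading 180 -> 270
FD 2.7: (-12.8,7) -> (-12.8,4.3) [heading=270, draw]
REPEAT 3 [
  -- iteration 1/3 --
  FD 1.5: (-12.8,4.3) -> (-12.8,2.8) [heading=270, draw]
  FD 2.3: (-12.8,2.8) -> (-12.8,0.5) [heading=270, draw]
  FD 4.8: (-12.8,0.5) -> (-12.8,-4.3) [heading=270, draw]
  -- iteration 2/3 --
  FD 1.5: (-12.8,-4.3) -> (-12.8,-5.8) [heading=270, draw]
  FD 2.3: (-12.8,-5.8) -> (-12.8,-8.1) [heading=270, draw]
  FD 4.8: (-12.8,-8.1) -> (-12.8,-12.9) [heading=270, draw]
  -- iteration 3/3 --
  FD 1.5: (-12.8,-12.9) -> (-12.8,-14.4) [heading=270, draw]
  FD 2.3: (-12.8,-14.4) -> (-12.8,-16.7) [heading=270, draw]
  FD 4.8: (-12.8,-16.7) -> (-12.8,-21.5) [heading=270, draw]
]
LT 180: heading 270 -> 90
FD 12.7: (-12.8,-21.5) -> (-12.8,-8.8) [heading=90, draw]
BK 13.2: (-12.8,-8.8) -> (-12.8,-22) [heading=90, draw]
FD 5.8: (-12.8,-22) -> (-12.8,-16.2) [heading=90, draw]
Final: pos=(-12.8,-16.2), heading=90, 14 segment(s) drawn

Answer: -12.8 -16.2 90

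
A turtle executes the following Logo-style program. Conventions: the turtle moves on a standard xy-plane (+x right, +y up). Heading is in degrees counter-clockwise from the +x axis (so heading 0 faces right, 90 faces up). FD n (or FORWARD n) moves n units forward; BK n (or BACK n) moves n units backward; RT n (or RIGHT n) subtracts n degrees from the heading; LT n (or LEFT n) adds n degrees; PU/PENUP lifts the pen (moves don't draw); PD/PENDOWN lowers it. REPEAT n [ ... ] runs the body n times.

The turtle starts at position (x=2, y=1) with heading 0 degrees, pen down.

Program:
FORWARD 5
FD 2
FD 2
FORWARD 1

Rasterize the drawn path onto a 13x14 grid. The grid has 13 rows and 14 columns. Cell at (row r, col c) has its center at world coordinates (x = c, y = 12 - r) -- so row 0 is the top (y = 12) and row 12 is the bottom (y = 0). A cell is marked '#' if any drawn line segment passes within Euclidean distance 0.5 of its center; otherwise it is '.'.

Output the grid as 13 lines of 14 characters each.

Segment 0: (2,1) -> (7,1)
Segment 1: (7,1) -> (9,1)
Segment 2: (9,1) -> (11,1)
Segment 3: (11,1) -> (12,1)

Answer: ..............
..............
..............
..............
..............
..............
..............
..............
..............
..............
..............
..###########.
..............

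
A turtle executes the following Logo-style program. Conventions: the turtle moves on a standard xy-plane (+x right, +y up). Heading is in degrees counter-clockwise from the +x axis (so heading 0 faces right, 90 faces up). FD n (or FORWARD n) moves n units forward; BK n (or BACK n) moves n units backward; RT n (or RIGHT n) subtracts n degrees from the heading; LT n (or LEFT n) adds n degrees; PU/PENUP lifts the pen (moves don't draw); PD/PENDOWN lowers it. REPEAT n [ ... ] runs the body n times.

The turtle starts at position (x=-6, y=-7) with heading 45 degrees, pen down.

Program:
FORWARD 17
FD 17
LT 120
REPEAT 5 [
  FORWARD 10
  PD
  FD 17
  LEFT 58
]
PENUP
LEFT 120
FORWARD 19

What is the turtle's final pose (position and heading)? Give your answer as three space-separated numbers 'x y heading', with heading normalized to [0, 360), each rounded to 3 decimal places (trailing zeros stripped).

Answer: 8.573 -25.213 215

Derivation:
Executing turtle program step by step:
Start: pos=(-6,-7), heading=45, pen down
FD 17: (-6,-7) -> (6.021,5.021) [heading=45, draw]
FD 17: (6.021,5.021) -> (18.042,17.042) [heading=45, draw]
LT 120: heading 45 -> 165
REPEAT 5 [
  -- iteration 1/5 --
  FD 10: (18.042,17.042) -> (8.382,19.63) [heading=165, draw]
  PD: pen down
  FD 17: (8.382,19.63) -> (-8.038,24.03) [heading=165, draw]
  LT 58: heading 165 -> 223
  -- iteration 2/5 --
  FD 10: (-8.038,24.03) -> (-15.352,17.21) [heading=223, draw]
  PD: pen down
  FD 17: (-15.352,17.21) -> (-27.785,5.616) [heading=223, draw]
  LT 58: heading 223 -> 281
  -- iteration 3/5 --
  FD 10: (-27.785,5.616) -> (-25.877,-4.2) [heading=281, draw]
  PD: pen down
  FD 17: (-25.877,-4.2) -> (-22.633,-20.888) [heading=281, draw]
  LT 58: heading 281 -> 339
  -- iteration 4/5 --
  FD 10: (-22.633,-20.888) -> (-13.297,-24.472) [heading=339, draw]
  PD: pen down
  FD 17: (-13.297,-24.472) -> (2.574,-30.564) [heading=339, draw]
  LT 58: heading 339 -> 37
  -- iteration 5/5 --
  FD 10: (2.574,-30.564) -> (10.56,-24.546) [heading=37, draw]
  PD: pen down
  FD 17: (10.56,-24.546) -> (24.137,-14.315) [heading=37, draw]
  LT 58: heading 37 -> 95
]
PU: pen up
LT 120: heading 95 -> 215
FD 19: (24.137,-14.315) -> (8.573,-25.213) [heading=215, move]
Final: pos=(8.573,-25.213), heading=215, 12 segment(s) drawn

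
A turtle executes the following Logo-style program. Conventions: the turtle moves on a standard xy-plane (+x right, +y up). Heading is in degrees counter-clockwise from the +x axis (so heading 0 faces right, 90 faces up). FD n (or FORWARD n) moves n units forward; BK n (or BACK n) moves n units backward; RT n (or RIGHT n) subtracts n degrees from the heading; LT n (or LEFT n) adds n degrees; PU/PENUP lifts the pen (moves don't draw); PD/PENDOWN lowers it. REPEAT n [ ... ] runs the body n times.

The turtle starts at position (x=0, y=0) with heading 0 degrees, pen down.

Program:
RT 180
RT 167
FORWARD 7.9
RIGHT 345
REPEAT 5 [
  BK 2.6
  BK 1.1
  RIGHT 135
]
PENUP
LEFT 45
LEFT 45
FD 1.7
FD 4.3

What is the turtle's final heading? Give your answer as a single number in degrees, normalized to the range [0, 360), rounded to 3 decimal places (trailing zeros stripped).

Answer: 163

Derivation:
Executing turtle program step by step:
Start: pos=(0,0), heading=0, pen down
RT 180: heading 0 -> 180
RT 167: heading 180 -> 13
FD 7.9: (0,0) -> (7.698,1.777) [heading=13, draw]
RT 345: heading 13 -> 28
REPEAT 5 [
  -- iteration 1/5 --
  BK 2.6: (7.698,1.777) -> (5.402,0.556) [heading=28, draw]
  BK 1.1: (5.402,0.556) -> (4.431,0.04) [heading=28, draw]
  RT 135: heading 28 -> 253
  -- iteration 2/5 --
  BK 2.6: (4.431,0.04) -> (5.191,2.526) [heading=253, draw]
  BK 1.1: (5.191,2.526) -> (5.512,3.578) [heading=253, draw]
  RT 135: heading 253 -> 118
  -- iteration 3/5 --
  BK 2.6: (5.512,3.578) -> (6.733,1.283) [heading=118, draw]
  BK 1.1: (6.733,1.283) -> (7.249,0.311) [heading=118, draw]
  RT 135: heading 118 -> 343
  -- iteration 4/5 --
  BK 2.6: (7.249,0.311) -> (4.763,1.072) [heading=343, draw]
  BK 1.1: (4.763,1.072) -> (3.711,1.393) [heading=343, draw]
  RT 135: heading 343 -> 208
  -- iteration 5/5 --
  BK 2.6: (3.711,1.393) -> (6.007,2.614) [heading=208, draw]
  BK 1.1: (6.007,2.614) -> (6.978,3.13) [heading=208, draw]
  RT 135: heading 208 -> 73
]
PU: pen up
LT 45: heading 73 -> 118
LT 45: heading 118 -> 163
FD 1.7: (6.978,3.13) -> (5.352,3.627) [heading=163, move]
FD 4.3: (5.352,3.627) -> (1.24,4.885) [heading=163, move]
Final: pos=(1.24,4.885), heading=163, 11 segment(s) drawn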